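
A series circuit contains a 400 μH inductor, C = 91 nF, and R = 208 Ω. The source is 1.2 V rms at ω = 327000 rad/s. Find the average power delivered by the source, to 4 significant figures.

X_L = ωL = 130.8 Ω
X_C = 1/(ωC) = 33.61 Ω
Net reactance X = X_L − X_C = 97.19 Ω
Z = 208.0 + j97.19 Ω
|Z| = √(208.0² + 97.19²) = 229.6 Ω
∠Z = arctan(97.19/208.0) = 25.05°
I = V/|Z| = 5.227 mA
P = VI cos φ = 1.2 × 0.005227 × cos(25.05°) = 5.682 mW

5.682 mW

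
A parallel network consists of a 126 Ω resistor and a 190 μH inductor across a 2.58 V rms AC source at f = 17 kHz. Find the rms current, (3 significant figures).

129 mA

ω = 2πf = 106800 rad/s
X_L = ωL = 20.3 Ω
Parallel: admittances add. Y = 1/R + 1/(jωL)
Y = (0.00794 − j0.0493) S
|Y| = 0.0499 S → |Z| = 1/|Y| = 20.0 Ω, ∠Z = −∠Y = 80.9°
I = V/|Z| = 2.58/20.0 = 129 mA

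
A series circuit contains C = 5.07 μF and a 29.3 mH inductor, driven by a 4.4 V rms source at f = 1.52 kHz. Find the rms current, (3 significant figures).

17.0 mA

ω = 2πf = 9550 rad/s
X_L = ωL = 280 Ω
X_C = 1/(ωC) = 20.7 Ω
Net reactance X = X_L − X_C = 259 Ω
Z = j259 Ω
|Z| = √(0² + 259²) = 259 Ω
I = V/|Z| = 4.4/259 = 17.0 mA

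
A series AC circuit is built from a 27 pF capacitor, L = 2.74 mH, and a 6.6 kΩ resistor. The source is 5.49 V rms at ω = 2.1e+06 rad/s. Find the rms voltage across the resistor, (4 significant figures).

2.666 V

X_L = ωL = 5754 Ω
X_C = 1/(ωC) = 17640 Ω
Net reactance X = X_L − X_C = -11880 Ω
Z = 6600 − j11880 Ω
|Z| = √(6600² + 11880²) = 13590 Ω
I = V/|Z| = 403.9 μA
V_R = I·|Z_R| = 0.0004039 × 6600 = 2.666 V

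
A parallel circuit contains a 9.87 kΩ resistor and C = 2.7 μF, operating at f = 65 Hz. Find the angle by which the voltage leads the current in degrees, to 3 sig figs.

-84.8°

ω = 2πf = 408.4 rad/s
X_C = 1/(ωC) = 907 Ω
Parallel: admittances add. Y = 1/R + jωC
Y = (0.000101 + j0.00110) S
|Y| = 0.00111 S → |Z| = 1/|Y| = 903 Ω, ∠Z = −∠Y = -84.8°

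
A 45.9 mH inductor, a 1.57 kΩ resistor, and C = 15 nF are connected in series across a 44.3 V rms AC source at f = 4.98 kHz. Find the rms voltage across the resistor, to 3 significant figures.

40.5 V

ω = 2πf = 31290 rad/s
X_L = ωL = 1440 Ω
X_C = 1/(ωC) = 2130 Ω
Net reactance X = X_L − X_C = -694 Ω
Z = 1570 − j694 Ω
|Z| = √(1570² + 694²) = 1720 Ω
I = V/|Z| = 25.8 mA
V_R = I·|Z_R| = 0.0258 × 1570 = 40.5 V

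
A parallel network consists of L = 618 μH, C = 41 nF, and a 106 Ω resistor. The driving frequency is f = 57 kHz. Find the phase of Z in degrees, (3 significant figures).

ω = 2πf = 358100 rad/s
X_L = ωL = 221 Ω
X_C = 1/(ωC) = 68.1 Ω
Parallel: admittances add. Y = 1/R + 1/(jωL) + jωC
Y = (0.00943 + j0.0102) S
|Y| = 0.0139 S → |Z| = 1/|Y| = 72.1 Ω, ∠Z = −∠Y = -47.1°

-47.1°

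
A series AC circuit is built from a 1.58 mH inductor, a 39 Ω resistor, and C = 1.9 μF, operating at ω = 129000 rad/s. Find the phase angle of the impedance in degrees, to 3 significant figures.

79.0°

X_L = ωL = 204 Ω
X_C = 1/(ωC) = 4.08 Ω
Net reactance X = X_L − X_C = 200 Ω
Z = 39.0 + j200 Ω
|Z| = √(39.0² + 200²) = 204 Ω
∠Z = arctan(200/39.0) = 79.0°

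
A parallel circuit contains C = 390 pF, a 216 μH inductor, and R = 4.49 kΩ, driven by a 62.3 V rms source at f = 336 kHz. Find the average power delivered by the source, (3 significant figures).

864 mW

ω = 2πf = 2.111e+06 rad/s
X_L = ωL = 456 Ω
X_C = 1/(ωC) = 1210 Ω
Parallel: admittances add. Y = 1/R + 1/(jωL) + jωC
Y = (0.000223 − j0.00137) S
|Y| = 0.00139 S → |Z| = 1/|Y| = 721 Ω, ∠Z = −∠Y = 80.8°
I = V/|Z| = 86.4 mA
P = VI cos φ = 62.3 × 0.0864 × cos(80.8°) = 864 mW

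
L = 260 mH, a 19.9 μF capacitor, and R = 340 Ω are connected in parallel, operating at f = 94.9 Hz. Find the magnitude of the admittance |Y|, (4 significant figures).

ω = 2πf = 596.3 rad/s
X_L = ωL = 155.0 Ω
X_C = 1/(ωC) = 84.28 Ω
Parallel: admittances add. Y = 1/R + 1/(jωL) + jωC
Y = (0.002941 + j0.005416) S
|Y| = 0.006163 S → |Z| = 1/|Y| = 162.3 Ω, ∠Z = −∠Y = -61.49°

6.163 mS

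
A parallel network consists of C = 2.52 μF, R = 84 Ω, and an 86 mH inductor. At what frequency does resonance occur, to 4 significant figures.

341.9 Hz

ω₀ = 1/√(LC) = 1/√(0.086 × 2.52e-06) = 2148 rad/s
f₀ = ω₀/(2π) = 341.9 Hz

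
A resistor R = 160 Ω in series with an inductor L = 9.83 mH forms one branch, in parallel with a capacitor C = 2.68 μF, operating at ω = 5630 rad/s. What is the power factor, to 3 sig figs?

0.391

X_L = ωL = 55.3 Ω
X_C = 1/(ωC) = 66.3 Ω
Branch 1 (R+jX_L): Z₁ = 160 + j55.3 Ω, |Z₁| = 169 Ω
Branch 2 (−jX_C): Z₂ = −j66.3 Ω
Parallel: Z = Z₁Z₂/(Z₁+Z₂), |Z| = 70.0 Ω, ∠Z = -67.0°
cos φ = cos(-67.0°) = 0.391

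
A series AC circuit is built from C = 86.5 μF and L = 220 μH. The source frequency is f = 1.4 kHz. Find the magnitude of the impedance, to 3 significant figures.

0.621 Ω

ω = 2πf = 8796 rad/s
X_L = ωL = 1.94 Ω
X_C = 1/(ωC) = 1.31 Ω
Net reactance X = X_L − X_C = 0.621 Ω
Z = j0.621 Ω
|Z| = √(0² + 0.621²) = 0.621 Ω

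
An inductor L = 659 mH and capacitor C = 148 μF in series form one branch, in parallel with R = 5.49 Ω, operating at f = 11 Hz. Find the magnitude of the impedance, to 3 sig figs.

5.46 Ω

ω = 2πf = 69.12 rad/s
X_L = ωL = 45.5 Ω
X_C = 1/(ωC) = 97.8 Ω
Branch 1: Z₁ = R = 5.49 Ω
Branch 2 (series LC): Z₂ = j(X_L − X_C) = −j52.2 Ω
Parallel: Z = Z₁Z₂/(Z₁+Z₂), |Z| = 5.46 Ω, ∠Z = -6.00°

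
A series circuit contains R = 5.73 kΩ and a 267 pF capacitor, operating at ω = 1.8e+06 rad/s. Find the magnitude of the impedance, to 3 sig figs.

X_C = 1/(ωC) = 2080 Ω
Z = 5730 − j2080 Ω
|Z| = √(5730² + 2080²) = 6100 Ω

6100 Ω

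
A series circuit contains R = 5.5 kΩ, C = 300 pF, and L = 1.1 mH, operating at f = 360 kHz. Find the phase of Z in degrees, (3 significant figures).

ω = 2πf = 2.262e+06 rad/s
X_L = ωL = 2490 Ω
X_C = 1/(ωC) = 1470 Ω
Net reactance X = X_L − X_C = 1010 Ω
Z = 5500 + j1010 Ω
|Z| = √(5500² + 1010²) = 5590 Ω
∠Z = arctan(1010/5500) = 10.5°

10.5°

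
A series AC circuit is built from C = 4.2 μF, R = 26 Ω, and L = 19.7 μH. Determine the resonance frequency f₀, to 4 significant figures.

ω₀ = 1/√(LC) = 1/√(1.97e-05 × 4.2e-06) = 109900 rad/s
f₀ = ω₀/(2π) = 17.50 kHz

17.50 kHz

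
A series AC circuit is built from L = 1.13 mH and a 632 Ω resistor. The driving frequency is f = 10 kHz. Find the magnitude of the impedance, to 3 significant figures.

ω = 2πf = 62830 rad/s
X_L = ωL = 71.0 Ω
Z = 632 + j71.0 Ω
|Z| = √(632² + 71.0²) = 636 Ω

636 Ω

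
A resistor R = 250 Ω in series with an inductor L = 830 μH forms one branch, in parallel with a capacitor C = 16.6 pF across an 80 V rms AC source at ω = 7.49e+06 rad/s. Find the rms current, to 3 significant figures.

2.95 mA

X_L = ωL = 6220 Ω
X_C = 1/(ωC) = 8040 Ω
Branch 1 (R+jX_L): Z₁ = 250 + j6220 Ω, |Z₁| = 6220 Ω
Branch 2 (−jX_C): Z₂ = −j8040 Ω
Parallel: Z = Z₁Z₂/(Z₁+Z₂), |Z| = 27100 Ω, ∠Z = 79.9°
I = V/|Z| = 80/27100 = 2.95 mA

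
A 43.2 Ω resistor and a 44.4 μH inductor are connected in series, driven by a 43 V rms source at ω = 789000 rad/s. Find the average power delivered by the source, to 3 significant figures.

25.8 W

X_L = ωL = 35.0 Ω
Z = 43.2 + j35.0 Ω
|Z| = √(43.2² + 35.0²) = 55.6 Ω
∠Z = arctan(35.0/43.2) = 39.0°
I = V/|Z| = 773 mA
P = VI cos φ = 43 × 0.773 × cos(39.0°) = 25.8 W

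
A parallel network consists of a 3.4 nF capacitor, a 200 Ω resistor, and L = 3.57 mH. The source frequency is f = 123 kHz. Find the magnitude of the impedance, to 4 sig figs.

182.2 Ω

ω = 2πf = 772800 rad/s
X_L = ωL = 2759 Ω
X_C = 1/(ωC) = 380.6 Ω
Parallel: admittances add. Y = 1/R + 1/(jωL) + jωC
Y = (0.005000 + j0.002265) S
|Y| = 0.005489 S → |Z| = 1/|Y| = 182.2 Ω, ∠Z = −∠Y = -24.37°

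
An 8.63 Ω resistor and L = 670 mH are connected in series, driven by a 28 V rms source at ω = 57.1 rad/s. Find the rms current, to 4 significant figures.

X_L = ωL = 38.26 Ω
Z = 8.630 + j38.26 Ω
|Z| = √(8.630² + 38.26²) = 39.22 Ω
I = V/|Z| = 28/39.22 = 714.0 mA

714.0 mA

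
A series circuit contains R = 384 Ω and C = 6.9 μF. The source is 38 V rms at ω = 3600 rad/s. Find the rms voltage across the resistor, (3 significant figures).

37.8 V

X_C = 1/(ωC) = 40.3 Ω
Z = 384 − j40.3 Ω
|Z| = √(384² + 40.3²) = 386 Ω
I = V/|Z| = 98.4 mA
V_R = I·|Z_R| = 0.0984 × 384 = 37.8 V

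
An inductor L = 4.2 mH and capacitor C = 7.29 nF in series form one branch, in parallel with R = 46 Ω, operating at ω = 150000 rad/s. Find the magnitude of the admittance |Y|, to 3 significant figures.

22.0 mS

X_L = ωL = 630 Ω
X_C = 1/(ωC) = 914 Ω
Branch 1: Z₁ = R = 46.0 Ω
Branch 2 (series LC): Z₂ = j(X_L − X_C) = −j284 Ω
Parallel: Z = Z₁Z₂/(Z₁+Z₂), |Z| = 45.4 Ω, ∠Z = -9.18°
|Y| = 1/|Z| = 22.0 mS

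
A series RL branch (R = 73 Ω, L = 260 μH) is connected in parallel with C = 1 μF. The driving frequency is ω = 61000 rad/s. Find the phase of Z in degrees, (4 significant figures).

-77.32°

X_L = ωL = 15.86 Ω
X_C = 1/(ωC) = 16.39 Ω
Branch 1 (R+jX_L): Z₁ = 73.00 + j15.86 Ω, |Z₁| = 74.70 Ω
Branch 2 (−jX_C): Z₂ = −j16.39 Ω
Parallel: Z = Z₁Z₂/(Z₁+Z₂), |Z| = 16.78 Ω, ∠Z = -77.32°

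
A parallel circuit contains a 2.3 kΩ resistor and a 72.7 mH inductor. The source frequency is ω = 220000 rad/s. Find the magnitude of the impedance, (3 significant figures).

2280 Ω

X_L = ωL = 16000 Ω
Parallel: admittances add. Y = 1/R + 1/(jωL)
Y = (0.000435 − j6.25e-05) S
|Y| = 0.000439 S → |Z| = 1/|Y| = 2280 Ω, ∠Z = −∠Y = 8.18°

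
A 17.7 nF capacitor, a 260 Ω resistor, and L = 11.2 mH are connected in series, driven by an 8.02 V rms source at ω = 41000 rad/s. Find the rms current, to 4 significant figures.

8.399 mA

X_L = ωL = 459.2 Ω
X_C = 1/(ωC) = 1378 Ω
Net reactance X = X_L − X_C = -918.8 Ω
Z = 260.0 − j918.8 Ω
|Z| = √(260.0² + 918.8²) = 954.9 Ω
I = V/|Z| = 8.02/954.9 = 8.399 mA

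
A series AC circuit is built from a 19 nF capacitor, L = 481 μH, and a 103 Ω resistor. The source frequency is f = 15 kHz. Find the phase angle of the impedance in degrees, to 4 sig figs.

-78.65°

ω = 2πf = 94250 rad/s
X_L = ωL = 45.33 Ω
X_C = 1/(ωC) = 558.4 Ω
Net reactance X = X_L − X_C = -513.1 Ω
Z = 103.0 − j513.1 Ω
|Z| = √(103.0² + 513.1²) = 523.3 Ω
∠Z = arctan(-513.1/103.0) = -78.65°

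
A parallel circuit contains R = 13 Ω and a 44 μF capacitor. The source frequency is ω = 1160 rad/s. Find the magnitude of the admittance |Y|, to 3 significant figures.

92.3 mS

X_C = 1/(ωC) = 19.6 Ω
Parallel: admittances add. Y = 1/R + jωC
Y = (0.0769 + j0.0510) S
|Y| = 0.0923 S → |Z| = 1/|Y| = 10.8 Ω, ∠Z = −∠Y = -33.6°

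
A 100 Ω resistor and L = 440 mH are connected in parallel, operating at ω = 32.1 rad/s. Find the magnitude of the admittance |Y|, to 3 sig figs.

71.5 mS

X_L = ωL = 14.1 Ω
Parallel: admittances add. Y = 1/R + 1/(jωL)
Y = (0.0100 − j0.0708) S
|Y| = 0.0715 S → |Z| = 1/|Y| = 14.0 Ω, ∠Z = −∠Y = 82.0°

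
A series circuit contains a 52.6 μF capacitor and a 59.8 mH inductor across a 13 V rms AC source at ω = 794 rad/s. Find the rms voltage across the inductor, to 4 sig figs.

X_L = ωL = 47.48 Ω
X_C = 1/(ωC) = 23.94 Ω
Net reactance X = X_L − X_C = 23.54 Ω
Z = j23.54 Ω
|Z| = √(0² + 23.54²) = 23.54 Ω
I = V/|Z| = 552.3 mA
V_L = I·|Z_L| = 0.5523 × 47.48 = 26.22 V

26.22 V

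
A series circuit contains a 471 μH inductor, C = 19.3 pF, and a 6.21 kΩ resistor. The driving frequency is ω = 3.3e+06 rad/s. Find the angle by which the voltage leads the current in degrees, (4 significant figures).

X_L = ωL = 1554 Ω
X_C = 1/(ωC) = 15700 Ω
Net reactance X = X_L − X_C = -14150 Ω
Z = 6210 − j14150 Ω
|Z| = √(6210² + 14150²) = 15450 Ω
∠Z = arctan(-14150/6210) = -66.30°

-66.30°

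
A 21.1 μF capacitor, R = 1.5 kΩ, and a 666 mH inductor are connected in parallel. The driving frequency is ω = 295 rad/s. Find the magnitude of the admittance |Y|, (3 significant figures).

X_L = ωL = 196 Ω
X_C = 1/(ωC) = 161 Ω
Parallel: admittances add. Y = 1/R + 1/(jωL) + jωC
Y = (0.000667 + j0.00113) S
|Y| = 0.00132 S → |Z| = 1/|Y| = 760 Ω, ∠Z = −∠Y = -59.6°

1.32 mS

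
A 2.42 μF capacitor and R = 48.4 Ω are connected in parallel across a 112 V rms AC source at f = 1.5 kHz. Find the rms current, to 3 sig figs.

3.45 A

ω = 2πf = 9425 rad/s
X_C = 1/(ωC) = 43.8 Ω
Parallel: admittances add. Y = 1/R + jωC
Y = (0.0207 + j0.0228) S
|Y| = 0.0308 S → |Z| = 1/|Y| = 32.5 Ω, ∠Z = −∠Y = -47.8°
I = V/|Z| = 112/32.5 = 3.45 A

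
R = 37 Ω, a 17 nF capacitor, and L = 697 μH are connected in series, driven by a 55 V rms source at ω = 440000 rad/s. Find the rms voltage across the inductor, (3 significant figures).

X_L = ωL = 307 Ω
X_C = 1/(ωC) = 134 Ω
Net reactance X = X_L − X_C = 173 Ω
Z = 37.0 + j173 Ω
|Z| = √(37.0² + 173²) = 177 Ω
I = V/|Z| = 311 mA
V_L = I·|Z_L| = 0.311 × 307 = 95.3 V

95.3 V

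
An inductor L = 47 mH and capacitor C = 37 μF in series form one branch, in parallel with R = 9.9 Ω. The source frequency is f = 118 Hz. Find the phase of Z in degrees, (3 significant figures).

ω = 2πf = 741.4 rad/s
X_L = ωL = 34.8 Ω
X_C = 1/(ωC) = 36.5 Ω
Branch 1: Z₁ = R = 9.90 Ω
Branch 2 (series LC): Z₂ = j(X_L − X_C) = −j1.61 Ω
Parallel: Z = Z₁Z₂/(Z₁+Z₂), |Z| = 1.59 Ω, ∠Z = -80.8°

-80.8°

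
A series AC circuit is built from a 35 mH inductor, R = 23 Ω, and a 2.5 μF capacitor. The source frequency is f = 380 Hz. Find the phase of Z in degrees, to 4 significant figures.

ω = 2πf = 2388 rad/s
X_L = ωL = 83.57 Ω
X_C = 1/(ωC) = 167.5 Ω
Net reactance X = X_L − X_C = -83.97 Ω
Z = 23.00 − j83.97 Ω
|Z| = √(23.00² + 83.97²) = 87.06 Ω
∠Z = arctan(-83.97/23.00) = -74.68°

-74.68°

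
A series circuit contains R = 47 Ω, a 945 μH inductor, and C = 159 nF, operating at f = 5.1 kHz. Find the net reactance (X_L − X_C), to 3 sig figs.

-166 Ω

ω = 2πf = 32040 rad/s
X_L = ωL = 30.3 Ω
X_C = 1/(ωC) = 196 Ω
X = 30.3 − 196 = -166 Ω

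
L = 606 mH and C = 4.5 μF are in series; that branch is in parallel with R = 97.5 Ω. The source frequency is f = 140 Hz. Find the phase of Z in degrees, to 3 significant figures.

ω = 2πf = 879.6 rad/s
X_L = ωL = 533 Ω
X_C = 1/(ωC) = 253 Ω
Branch 1: Z₁ = R = 97.5 Ω
Branch 2 (series LC): Z₂ = j(X_L − X_C) = j280 Ω
Parallel: Z = Z₁Z₂/(Z₁+Z₂), |Z| = 92.1 Ω, ∠Z = 19.2°

19.2°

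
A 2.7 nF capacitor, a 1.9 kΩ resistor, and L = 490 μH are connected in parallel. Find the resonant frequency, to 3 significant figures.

138 kHz

ω₀ = 1/√(LC) = 1/√(0.00049 × 2.7e-09) = 869400 rad/s
f₀ = ω₀/(2π) = 138 kHz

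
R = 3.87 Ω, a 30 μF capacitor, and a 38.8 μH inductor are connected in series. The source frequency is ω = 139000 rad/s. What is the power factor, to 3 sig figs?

X_L = ωL = 5.39 Ω
X_C = 1/(ωC) = 0.240 Ω
Net reactance X = X_L − X_C = 5.15 Ω
Z = 3.87 + j5.15 Ω
|Z| = √(3.87² + 5.15²) = 6.44 Ω
∠Z = arctan(5.15/3.87) = 53.1°
cos φ = cos(53.1°) = 0.600

0.600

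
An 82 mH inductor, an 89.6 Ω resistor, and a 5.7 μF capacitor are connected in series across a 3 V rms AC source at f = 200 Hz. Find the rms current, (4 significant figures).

ω = 2πf = 1257 rad/s
X_L = ωL = 103.0 Ω
X_C = 1/(ωC) = 139.6 Ω
Net reactance X = X_L − X_C = -36.57 Ω
Z = 89.60 − j36.57 Ω
|Z| = √(89.60² + 36.57²) = 96.77 Ω
I = V/|Z| = 3/96.77 = 31.00 mA

31.00 mA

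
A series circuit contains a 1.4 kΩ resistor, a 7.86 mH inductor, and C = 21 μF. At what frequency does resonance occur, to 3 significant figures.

392 Hz

ω₀ = 1/√(LC) = 1/√(0.00786 × 2.1e-05) = 2461 rad/s
f₀ = ω₀/(2π) = 392 Hz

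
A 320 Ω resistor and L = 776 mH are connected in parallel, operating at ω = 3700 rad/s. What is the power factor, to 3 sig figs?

0.994

X_L = ωL = 2870 Ω
Parallel: admittances add. Y = 1/R + 1/(jωL)
Y = (0.00313 − j0.000348) S
|Y| = 0.00314 S → |Z| = 1/|Y| = 318 Ω, ∠Z = −∠Y = 6.36°
cos φ = cos(6.36°) = 0.994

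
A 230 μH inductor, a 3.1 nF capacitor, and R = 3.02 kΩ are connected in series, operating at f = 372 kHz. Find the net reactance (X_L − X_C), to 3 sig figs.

ω = 2πf = 2.337e+06 rad/s
X_L = ωL = 538 Ω
X_C = 1/(ωC) = 138 Ω
X = 538 − 138 = 400 Ω

400 Ω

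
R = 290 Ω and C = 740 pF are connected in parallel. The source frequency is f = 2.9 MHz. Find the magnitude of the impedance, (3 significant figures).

ω = 2πf = 1.822e+07 rad/s
X_C = 1/(ωC) = 74.2 Ω
Parallel: admittances add. Y = 1/R + jωC
Y = (0.00345 + j0.0135) S
|Y| = 0.0139 S → |Z| = 1/|Y| = 71.9 Ω, ∠Z = −∠Y = -75.7°

71.9 Ω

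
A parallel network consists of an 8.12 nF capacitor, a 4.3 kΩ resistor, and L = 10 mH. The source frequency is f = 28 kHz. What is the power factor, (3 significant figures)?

0.261

ω = 2πf = 175900 rad/s
X_L = ωL = 1760 Ω
X_C = 1/(ωC) = 700 Ω
Parallel: admittances add. Y = 1/R + 1/(jωL) + jωC
Y = (0.000233 + j0.000860) S
|Y| = 0.000891 S → |Z| = 1/|Y| = 1120 Ω, ∠Z = −∠Y = -74.9°
cos φ = cos(-74.9°) = 0.261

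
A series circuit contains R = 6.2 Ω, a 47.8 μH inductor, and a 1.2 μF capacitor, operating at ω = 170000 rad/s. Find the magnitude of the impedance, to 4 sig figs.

6.988 Ω

X_L = ωL = 8.126 Ω
X_C = 1/(ωC) = 4.902 Ω
Net reactance X = X_L − X_C = 3.224 Ω
Z = 6.200 + j3.224 Ω
|Z| = √(6.200² + 3.224²) = 6.988 Ω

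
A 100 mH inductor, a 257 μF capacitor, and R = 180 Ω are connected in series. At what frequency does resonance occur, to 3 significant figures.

ω₀ = 1/√(LC) = 1/√(0.1 × 0.000257) = 197.3 rad/s
f₀ = ω₀/(2π) = 31.4 Hz

31.4 Hz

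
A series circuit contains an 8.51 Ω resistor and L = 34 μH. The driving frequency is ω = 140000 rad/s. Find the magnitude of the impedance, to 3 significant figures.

X_L = ωL = 4.76 Ω
Z = 8.51 + j4.76 Ω
|Z| = √(8.51² + 4.76²) = 9.75 Ω

9.75 Ω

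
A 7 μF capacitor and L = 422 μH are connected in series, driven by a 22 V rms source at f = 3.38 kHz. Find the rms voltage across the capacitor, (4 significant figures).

66.20 V

ω = 2πf = 21240 rad/s
X_L = ωL = 8.962 Ω
X_C = 1/(ωC) = 6.727 Ω
Net reactance X = X_L − X_C = 2.235 Ω
Z = j2.235 Ω
|Z| = √(0² + 2.235²) = 2.235 Ω
I = V/|Z| = 9.842 A
V_C = I·|Z_C| = 9.842 × 6.727 = 66.20 V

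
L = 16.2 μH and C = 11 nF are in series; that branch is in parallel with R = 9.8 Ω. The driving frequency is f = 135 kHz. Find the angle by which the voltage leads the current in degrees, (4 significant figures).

ω = 2πf = 848200 rad/s
X_L = ωL = 13.74 Ω
X_C = 1/(ωC) = 107.2 Ω
Branch 1: Z₁ = R = 9.800 Ω
Branch 2 (series LC): Z₂ = j(X_L − X_C) = −j93.43 Ω
Parallel: Z = Z₁Z₂/(Z₁+Z₂), |Z| = 9.747 Ω, ∠Z = -5.988°

-5.988°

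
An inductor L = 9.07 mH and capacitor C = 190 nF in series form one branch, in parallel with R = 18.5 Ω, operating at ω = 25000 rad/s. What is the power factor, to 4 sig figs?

X_L = ωL = 226.8 Ω
X_C = 1/(ωC) = 210.5 Ω
Branch 1: Z₁ = R = 18.50 Ω
Branch 2 (series LC): Z₂ = j(X_L − X_C) = j16.22 Ω
Parallel: Z = Z₁Z₂/(Z₁+Z₂), |Z| = 12.20 Ω, ∠Z = 48.75°
cos φ = cos(48.75°) = 0.6593

0.6593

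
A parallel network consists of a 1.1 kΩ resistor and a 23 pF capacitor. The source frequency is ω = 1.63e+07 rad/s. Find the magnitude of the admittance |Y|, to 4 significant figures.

X_C = 1/(ωC) = 2667 Ω
Parallel: admittances add. Y = 1/R + jωC
Y = (0.0009091 + j0.0003749) S
|Y| = 0.0009834 S → |Z| = 1/|Y| = 1017 Ω, ∠Z = −∠Y = -22.41°

983.4 μS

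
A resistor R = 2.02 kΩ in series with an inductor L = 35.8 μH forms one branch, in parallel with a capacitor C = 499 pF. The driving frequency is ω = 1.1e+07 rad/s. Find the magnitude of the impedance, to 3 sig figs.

185 Ω

X_L = ωL = 394 Ω
X_C = 1/(ωC) = 182 Ω
Branch 1 (R+jX_L): Z₁ = 2020 + j394 Ω, |Z₁| = 2060 Ω
Branch 2 (−jX_C): Z₂ = −j182 Ω
Parallel: Z = Z₁Z₂/(Z₁+Z₂), |Z| = 185 Ω, ∠Z = -84.9°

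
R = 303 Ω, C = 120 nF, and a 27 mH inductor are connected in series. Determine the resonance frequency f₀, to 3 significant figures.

ω₀ = 1/√(LC) = 1/√(0.027 × 1.2e-07) = 17570 rad/s
f₀ = ω₀/(2π) = 2.80 kHz

2.80 kHz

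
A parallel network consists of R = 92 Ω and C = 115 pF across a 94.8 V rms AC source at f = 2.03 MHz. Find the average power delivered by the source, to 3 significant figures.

ω = 2πf = 1.275e+07 rad/s
X_C = 1/(ωC) = 682 Ω
Parallel: admittances add. Y = 1/R + jωC
Y = (0.0109 + j0.00147) S
|Y| = 0.0110 S → |Z| = 1/|Y| = 91.2 Ω, ∠Z = −∠Y = -7.69°
I = V/|Z| = 1.04 A
P = VI cos φ = 94.8 × 1.04 × cos(-7.69°) = 97.7 W

97.7 W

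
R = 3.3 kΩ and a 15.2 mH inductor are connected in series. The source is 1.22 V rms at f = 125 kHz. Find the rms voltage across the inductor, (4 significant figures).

1.176 V

ω = 2πf = 785400 rad/s
X_L = ωL = 11940 Ω
Z = 3300 + j11940 Ω
|Z| = √(3300² + 11940²) = 12390 Ω
I = V/|Z| = 98.50 μA
V_L = I·|Z_L| = 9.85e-05 × 11940 = 1.176 V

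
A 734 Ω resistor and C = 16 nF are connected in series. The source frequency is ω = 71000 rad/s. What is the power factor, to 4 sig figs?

0.6404

X_C = 1/(ωC) = 880.3 Ω
Z = 734.0 − j880.3 Ω
|Z| = √(734.0² + 880.3²) = 1146 Ω
∠Z = arctan(-880.3/734.0) = -50.18°
cos φ = cos(-50.18°) = 0.6404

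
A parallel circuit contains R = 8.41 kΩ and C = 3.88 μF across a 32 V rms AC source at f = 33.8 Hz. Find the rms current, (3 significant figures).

ω = 2πf = 212.4 rad/s
X_C = 1/(ωC) = 1210 Ω
Parallel: admittances add. Y = 1/R + jωC
Y = (0.000119 + j0.000824) S
|Y| = 0.000833 S → |Z| = 1/|Y| = 1200 Ω, ∠Z = −∠Y = -81.8°
I = V/|Z| = 32/1200 = 26.6 mA

26.6 mA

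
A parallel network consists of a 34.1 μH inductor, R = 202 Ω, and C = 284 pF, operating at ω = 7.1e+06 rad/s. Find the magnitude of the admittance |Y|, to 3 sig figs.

X_L = ωL = 242 Ω
X_C = 1/(ωC) = 496 Ω
Parallel: admittances add. Y = 1/R + 1/(jωL) + jωC
Y = (0.00495 − j0.00211) S
|Y| = 0.00538 S → |Z| = 1/|Y| = 186 Ω, ∠Z = −∠Y = 23.1°

5.38 mS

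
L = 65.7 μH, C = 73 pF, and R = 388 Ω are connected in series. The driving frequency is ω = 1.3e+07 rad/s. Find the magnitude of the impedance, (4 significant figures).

X_L = ωL = 854.1 Ω
X_C = 1/(ωC) = 1054 Ω
Net reactance X = X_L − X_C = -199.6 Ω
Z = 388.0 − j199.6 Ω
|Z| = √(388.0² + 199.6²) = 436.3 Ω

436.3 Ω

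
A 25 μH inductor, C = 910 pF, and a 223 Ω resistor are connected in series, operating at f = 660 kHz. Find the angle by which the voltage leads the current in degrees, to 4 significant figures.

ω = 2πf = 4.147e+06 rad/s
X_L = ωL = 103.7 Ω
X_C = 1/(ωC) = 265.0 Ω
Net reactance X = X_L − X_C = -161.3 Ω
Z = 223.0 − j161.3 Ω
|Z| = √(223.0² + 161.3²) = 275.2 Ω
∠Z = arctan(-161.3/223.0) = -35.88°

-35.88°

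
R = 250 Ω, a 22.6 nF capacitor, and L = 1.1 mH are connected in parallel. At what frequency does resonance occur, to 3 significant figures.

31.9 kHz

ω₀ = 1/√(LC) = 1/√(0.0011 × 2.26e-08) = 200600 rad/s
f₀ = ω₀/(2π) = 31.9 kHz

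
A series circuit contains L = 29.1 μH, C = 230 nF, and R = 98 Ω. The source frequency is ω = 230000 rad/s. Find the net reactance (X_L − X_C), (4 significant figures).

X_L = ωL = 6.693 Ω
X_C = 1/(ωC) = 18.90 Ω
X = 6.693 − 18.90 = -12.21 Ω

-12.21 Ω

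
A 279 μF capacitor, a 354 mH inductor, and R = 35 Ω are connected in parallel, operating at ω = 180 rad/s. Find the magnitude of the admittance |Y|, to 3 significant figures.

X_L = ωL = 63.7 Ω
X_C = 1/(ωC) = 19.9 Ω
Parallel: admittances add. Y = 1/R + 1/(jωL) + jωC
Y = (0.0286 + j0.0345) S
|Y| = 0.0448 S → |Z| = 1/|Y| = 22.3 Ω, ∠Z = −∠Y = -50.4°

44.8 mS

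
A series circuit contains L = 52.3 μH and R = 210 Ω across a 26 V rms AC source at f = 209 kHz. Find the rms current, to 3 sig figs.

ω = 2πf = 1.313e+06 rad/s
X_L = ωL = 68.7 Ω
Z = 210 + j68.7 Ω
|Z| = √(210² + 68.7²) = 221 Ω
I = V/|Z| = 26/221 = 118 mA

118 mA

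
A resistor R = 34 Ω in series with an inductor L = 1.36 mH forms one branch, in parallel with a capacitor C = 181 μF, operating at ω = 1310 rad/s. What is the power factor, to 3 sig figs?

X_L = ωL = 1.78 Ω
X_C = 1/(ωC) = 4.22 Ω
Branch 1 (R+jX_L): Z₁ = 34.0 + j1.78 Ω, |Z₁| = 34.0 Ω
Branch 2 (−jX_C): Z₂ = −j4.22 Ω
Parallel: Z = Z₁Z₂/(Z₁+Z₂), |Z| = 4.21 Ω, ∠Z = -82.9°
cos φ = cos(-82.9°) = 0.124

0.124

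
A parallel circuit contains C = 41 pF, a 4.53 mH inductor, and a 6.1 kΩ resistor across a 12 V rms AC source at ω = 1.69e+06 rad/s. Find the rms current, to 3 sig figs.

2.10 mA

X_L = ωL = 7660 Ω
X_C = 1/(ωC) = 14400 Ω
Parallel: admittances add. Y = 1/R + 1/(jωL) + jωC
Y = (0.000164 − j6.13e-05) S
|Y| = 0.000175 S → |Z| = 1/|Y| = 5710 Ω, ∠Z = −∠Y = 20.5°
I = V/|Z| = 12/5710 = 2.10 mA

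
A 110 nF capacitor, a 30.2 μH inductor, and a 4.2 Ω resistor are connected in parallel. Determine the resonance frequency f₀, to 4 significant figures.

ω₀ = 1/√(LC) = 1/√(3.02e-05 × 1.1e-07) = 548700 rad/s
f₀ = ω₀/(2π) = 87.32 kHz

87.32 kHz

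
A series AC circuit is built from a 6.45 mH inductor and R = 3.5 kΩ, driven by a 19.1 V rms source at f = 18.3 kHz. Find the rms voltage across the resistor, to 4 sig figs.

ω = 2πf = 115000 rad/s
X_L = ωL = 741.6 Ω
Z = 3500 + j741.6 Ω
|Z| = √(3500² + 741.6²) = 3578 Ω
I = V/|Z| = 5.339 mA
V_R = I·|Z_R| = 0.005339 × 3500 = 18.69 V

18.69 V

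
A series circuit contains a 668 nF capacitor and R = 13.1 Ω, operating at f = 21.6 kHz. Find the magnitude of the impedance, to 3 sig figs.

17.1 Ω

ω = 2πf = 135700 rad/s
X_C = 1/(ωC) = 11.0 Ω
Z = 13.1 − j11.0 Ω
|Z| = √(13.1² + 11.0²) = 17.1 Ω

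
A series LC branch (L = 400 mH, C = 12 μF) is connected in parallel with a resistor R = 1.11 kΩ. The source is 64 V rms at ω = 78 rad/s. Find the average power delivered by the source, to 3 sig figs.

3.69 W

X_L = ωL = 31.2 Ω
X_C = 1/(ωC) = 1070 Ω
Branch 1: Z₁ = R = 1110 Ω
Branch 2 (series LC): Z₂ = j(X_L − X_C) = −j1040 Ω
Parallel: Z = Z₁Z₂/(Z₁+Z₂), |Z| = 758 Ω, ∠Z = -46.9°
I = V/|Z| = 84.5 mA
P = VI cos φ = 64 × 0.0845 × cos(-46.9°) = 3.69 W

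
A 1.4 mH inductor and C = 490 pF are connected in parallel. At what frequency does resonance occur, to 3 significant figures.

192 kHz

ω₀ = 1/√(LC) = 1/√(0.0014 × 4.9e-10) = 1.207e+06 rad/s
f₀ = ω₀/(2π) = 192 kHz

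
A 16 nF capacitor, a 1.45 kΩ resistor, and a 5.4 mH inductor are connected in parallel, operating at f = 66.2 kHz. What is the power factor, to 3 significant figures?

0.110

ω = 2πf = 415900 rad/s
X_L = ωL = 2250 Ω
X_C = 1/(ωC) = 150 Ω
Parallel: admittances add. Y = 1/R + 1/(jωL) + jωC
Y = (0.000690 + j0.00621) S
|Y| = 0.00625 S → |Z| = 1/|Y| = 160 Ω, ∠Z = −∠Y = -83.7°
cos φ = cos(-83.7°) = 0.110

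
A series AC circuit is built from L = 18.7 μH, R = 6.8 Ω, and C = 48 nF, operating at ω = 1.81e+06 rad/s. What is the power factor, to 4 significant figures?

0.2912

X_L = ωL = 33.85 Ω
X_C = 1/(ωC) = 11.51 Ω
Net reactance X = X_L − X_C = 22.34 Ω
Z = 6.800 + j22.34 Ω
|Z| = √(6.800² + 22.34²) = 23.35 Ω
∠Z = arctan(22.34/6.800) = 73.07°
cos φ = cos(73.07°) = 0.2912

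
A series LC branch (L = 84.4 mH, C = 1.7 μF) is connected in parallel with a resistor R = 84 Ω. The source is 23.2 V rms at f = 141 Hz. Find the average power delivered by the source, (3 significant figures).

ω = 2πf = 885.9 rad/s
X_L = ωL = 74.8 Ω
X_C = 1/(ωC) = 664 Ω
Branch 1: Z₁ = R = 84.0 Ω
Branch 2 (series LC): Z₂ = j(X_L − X_C) = −j589 Ω
Parallel: Z = Z₁Z₂/(Z₁+Z₂), |Z| = 83.2 Ω, ∠Z = -8.11°
I = V/|Z| = 279 mA
P = VI cos φ = 23.2 × 0.279 × cos(-8.11°) = 6.41 W

6.41 W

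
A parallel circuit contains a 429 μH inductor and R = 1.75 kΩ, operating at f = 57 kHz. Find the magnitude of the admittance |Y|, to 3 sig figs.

ω = 2πf = 358100 rad/s
X_L = ωL = 154 Ω
Parallel: admittances add. Y = 1/R + 1/(jωL)
Y = (0.000571 − j0.00651) S
|Y| = 0.00653 S → |Z| = 1/|Y| = 153 Ω, ∠Z = −∠Y = 85.0°

6.53 mS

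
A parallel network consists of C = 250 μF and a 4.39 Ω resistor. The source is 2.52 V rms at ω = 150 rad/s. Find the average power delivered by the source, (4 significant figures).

1.447 W

X_C = 1/(ωC) = 26.67 Ω
Parallel: admittances add. Y = 1/R + jωC
Y = (0.2278 + j0.03750) S
|Y| = 0.2309 S → |Z| = 1/|Y| = 4.332 Ω, ∠Z = −∠Y = -9.348°
I = V/|Z| = 581.8 mA
P = VI cos φ = 2.52 × 0.5818 × cos(-9.348°) = 1.447 W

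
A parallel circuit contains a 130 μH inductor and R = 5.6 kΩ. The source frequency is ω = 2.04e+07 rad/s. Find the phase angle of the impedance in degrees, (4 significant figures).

X_L = ωL = 2652 Ω
Parallel: admittances add. Y = 1/R + 1/(jωL)
Y = (0.0001786 − j0.0003771) S
|Y| = 0.0004172 S → |Z| = 1/|Y| = 2397 Ω, ∠Z = −∠Y = 64.66°

64.66°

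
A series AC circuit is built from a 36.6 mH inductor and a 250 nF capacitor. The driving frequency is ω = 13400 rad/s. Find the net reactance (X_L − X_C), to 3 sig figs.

192 Ω

X_L = ωL = 490 Ω
X_C = 1/(ωC) = 299 Ω
X = 490 − 299 = 192 Ω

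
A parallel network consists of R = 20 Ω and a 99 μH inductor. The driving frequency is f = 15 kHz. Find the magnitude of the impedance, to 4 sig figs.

8.456 Ω

ω = 2πf = 94250 rad/s
X_L = ωL = 9.331 Ω
Parallel: admittances add. Y = 1/R + 1/(jωL)
Y = (0.05000 − j0.1072) S
|Y| = 0.1183 S → |Z| = 1/|Y| = 8.456 Ω, ∠Z = −∠Y = 64.99°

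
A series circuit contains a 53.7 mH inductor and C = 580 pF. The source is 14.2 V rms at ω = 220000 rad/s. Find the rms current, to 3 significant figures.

X_L = ωL = 11800 Ω
X_C = 1/(ωC) = 7840 Ω
Net reactance X = X_L − X_C = 3980 Ω
Z = j3980 Ω
|Z| = √(0² + 3980²) = 3980 Ω
I = V/|Z| = 14.2/3980 = 3.57 mA

3.57 mA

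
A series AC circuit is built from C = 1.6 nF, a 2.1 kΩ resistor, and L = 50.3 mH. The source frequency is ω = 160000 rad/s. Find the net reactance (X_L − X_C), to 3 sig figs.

X_L = ωL = 8050 Ω
X_C = 1/(ωC) = 3910 Ω
X = 8050 − 3910 = 4140 Ω

4140 Ω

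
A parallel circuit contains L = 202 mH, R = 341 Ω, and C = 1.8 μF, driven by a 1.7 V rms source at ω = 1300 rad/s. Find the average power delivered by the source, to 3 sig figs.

X_L = ωL = 263 Ω
X_C = 1/(ωC) = 427 Ω
Parallel: admittances add. Y = 1/R + 1/(jωL) + jωC
Y = (0.00293 − j0.00147) S
|Y| = 0.00328 S → |Z| = 1/|Y| = 305 Ω, ∠Z = −∠Y = 26.6°
I = V/|Z| = 5.58 mA
P = VI cos φ = 1.7 × 0.00558 × cos(26.6°) = 8.48 mW

8.48 mW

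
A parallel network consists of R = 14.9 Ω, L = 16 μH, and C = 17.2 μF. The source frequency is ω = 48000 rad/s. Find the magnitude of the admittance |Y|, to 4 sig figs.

481.2 mS

X_L = ωL = 0.7680 Ω
X_C = 1/(ωC) = 1.211 Ω
Parallel: admittances add. Y = 1/R + 1/(jωL) + jωC
Y = (0.06711 − j0.4765) S
|Y| = 0.4812 S → |Z| = 1/|Y| = 2.078 Ω, ∠Z = −∠Y = 81.98°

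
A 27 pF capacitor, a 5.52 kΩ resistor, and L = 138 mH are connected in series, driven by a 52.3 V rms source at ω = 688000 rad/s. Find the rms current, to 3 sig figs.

X_L = ωL = 94900 Ω
X_C = 1/(ωC) = 53800 Ω
Net reactance X = X_L − X_C = 41100 Ω
Z = 5520 + j41100 Ω
|Z| = √(5520² + 41100²) = 41500 Ω
I = V/|Z| = 52.3/41500 = 1.26 mA

1.26 mA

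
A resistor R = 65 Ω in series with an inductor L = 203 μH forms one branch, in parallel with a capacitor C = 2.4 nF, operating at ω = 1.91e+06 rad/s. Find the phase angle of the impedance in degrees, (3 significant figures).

-78.5°

X_L = ωL = 388 Ω
X_C = 1/(ωC) = 218 Ω
Branch 1 (R+jX_L): Z₁ = 65.0 + j388 Ω, |Z₁| = 393 Ω
Branch 2 (−jX_C): Z₂ = −j218 Ω
Parallel: Z = Z₁Z₂/(Z₁+Z₂), |Z| = 472 Ω, ∠Z = -78.5°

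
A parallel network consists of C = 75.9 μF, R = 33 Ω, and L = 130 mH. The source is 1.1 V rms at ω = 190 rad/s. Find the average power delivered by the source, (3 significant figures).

36.7 mW

X_L = ωL = 24.7 Ω
X_C = 1/(ωC) = 69.3 Ω
Parallel: admittances add. Y = 1/R + 1/(jωL) + jωC
Y = (0.0303 − j0.0261) S
|Y| = 0.0400 S → |Z| = 1/|Y| = 25.0 Ω, ∠Z = −∠Y = 40.7°
I = V/|Z| = 44.0 mA
P = VI cos φ = 1.1 × 0.0440 × cos(40.7°) = 36.7 mW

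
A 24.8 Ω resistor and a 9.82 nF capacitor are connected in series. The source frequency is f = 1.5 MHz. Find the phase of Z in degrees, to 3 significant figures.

-23.5°

ω = 2πf = 9.425e+06 rad/s
X_C = 1/(ωC) = 10.8 Ω
Z = 24.8 − j10.8 Ω
|Z| = √(24.8² + 10.8²) = 27.1 Ω
∠Z = arctan(-10.8/24.8) = -23.5°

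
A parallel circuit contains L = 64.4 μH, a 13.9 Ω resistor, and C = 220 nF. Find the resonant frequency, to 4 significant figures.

ω₀ = 1/√(LC) = 1/√(6.44e-05 × 2.2e-07) = 265700 rad/s
f₀ = ω₀/(2π) = 42.28 kHz

42.28 kHz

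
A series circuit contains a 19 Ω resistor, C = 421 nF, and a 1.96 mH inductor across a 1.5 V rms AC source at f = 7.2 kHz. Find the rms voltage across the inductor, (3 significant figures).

3.26 V

ω = 2πf = 45240 rad/s
X_L = ωL = 88.7 Ω
X_C = 1/(ωC) = 52.5 Ω
Net reactance X = X_L − X_C = 36.2 Ω
Z = 19.0 + j36.2 Ω
|Z| = √(19.0² + 36.2²) = 40.9 Ω
I = V/|Z| = 36.7 mA
V_L = I·|Z_L| = 0.0367 × 88.7 = 3.26 V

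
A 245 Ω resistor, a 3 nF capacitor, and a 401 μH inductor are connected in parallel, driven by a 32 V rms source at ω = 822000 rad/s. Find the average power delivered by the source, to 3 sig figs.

X_L = ωL = 330 Ω
X_C = 1/(ωC) = 406 Ω
Parallel: admittances add. Y = 1/R + 1/(jωL) + jωC
Y = (0.00408 − j0.000568) S
|Y| = 0.00412 S → |Z| = 1/|Y| = 243 Ω, ∠Z = −∠Y = 7.92°
I = V/|Z| = 132 mA
P = VI cos φ = 32 × 0.132 × cos(7.92°) = 4.18 W

4.18 W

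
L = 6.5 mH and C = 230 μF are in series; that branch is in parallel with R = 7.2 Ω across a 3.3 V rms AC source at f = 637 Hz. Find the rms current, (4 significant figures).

ω = 2πf = 4002 rad/s
X_L = ωL = 26.02 Ω
X_C = 1/(ωC) = 1.086 Ω
Branch 1: Z₁ = R = 7.200 Ω
Branch 2 (series LC): Z₂ = j(X_L − X_C) = j24.93 Ω
Parallel: Z = Z₁Z₂/(Z₁+Z₂), |Z| = 6.917 Ω, ∠Z = 16.11°
I = V/|Z| = 3.3/6.917 = 477.1 mA

477.1 mA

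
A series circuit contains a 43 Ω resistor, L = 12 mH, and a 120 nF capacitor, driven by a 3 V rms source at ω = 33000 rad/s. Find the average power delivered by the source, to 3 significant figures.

X_L = ωL = 396 Ω
X_C = 1/(ωC) = 253 Ω
Net reactance X = X_L − X_C = 143 Ω
Z = 43.0 + j143 Ω
|Z| = √(43.0² + 143²) = 150 Ω
∠Z = arctan(143/43.0) = 73.3°
I = V/|Z| = 20.0 mA
P = VI cos φ = 3 × 0.0200 × cos(73.3°) = 17.3 mW

17.3 mW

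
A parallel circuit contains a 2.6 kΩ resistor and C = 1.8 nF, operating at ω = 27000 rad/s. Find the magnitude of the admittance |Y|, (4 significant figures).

387.7 μS

X_C = 1/(ωC) = 20580 Ω
Parallel: admittances add. Y = 1/R + jωC
Y = (0.0003846 + j4.86e-05) S
|Y| = 0.0003877 S → |Z| = 1/|Y| = 2579 Ω, ∠Z = −∠Y = -7.202°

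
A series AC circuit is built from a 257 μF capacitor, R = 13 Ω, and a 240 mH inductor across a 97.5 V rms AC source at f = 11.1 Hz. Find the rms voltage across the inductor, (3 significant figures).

ω = 2πf = 69.74 rad/s
X_L = ωL = 16.7 Ω
X_C = 1/(ωC) = 55.8 Ω
Net reactance X = X_L − X_C = -39.1 Ω
Z = 13.0 − j39.1 Ω
|Z| = √(13.0² + 39.1²) = 41.2 Ω
I = V/|Z| = 2.37 A
V_L = I·|Z_L| = 2.37 × 16.7 = 39.7 V

39.7 V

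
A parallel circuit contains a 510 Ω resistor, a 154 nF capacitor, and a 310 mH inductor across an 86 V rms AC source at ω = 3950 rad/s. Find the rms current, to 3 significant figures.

X_L = ωL = 1220 Ω
X_C = 1/(ωC) = 1640 Ω
Parallel: admittances add. Y = 1/R + 1/(jωL) + jωC
Y = (0.00196 − j0.000208) S
|Y| = 0.00197 S → |Z| = 1/|Y| = 507 Ω, ∠Z = −∠Y = 6.07°
I = V/|Z| = 86/507 = 170 mA

170 mA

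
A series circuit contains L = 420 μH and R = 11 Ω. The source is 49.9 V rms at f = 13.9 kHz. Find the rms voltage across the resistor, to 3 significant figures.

14.3 V

ω = 2πf = 87340 rad/s
X_L = ωL = 36.7 Ω
Z = 11.0 + j36.7 Ω
|Z| = √(11.0² + 36.7²) = 38.3 Ω
I = V/|Z| = 1.30 A
V_R = I·|Z_R| = 1.30 × 11.0 = 14.3 V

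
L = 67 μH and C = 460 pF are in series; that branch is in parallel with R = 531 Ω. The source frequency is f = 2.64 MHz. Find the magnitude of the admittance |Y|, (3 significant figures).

2.14 mS

ω = 2πf = 1.659e+07 rad/s
X_L = ωL = 1110 Ω
X_C = 1/(ωC) = 131 Ω
Branch 1: Z₁ = R = 531 Ω
Branch 2 (series LC): Z₂ = j(X_L − X_C) = j980 Ω
Parallel: Z = Z₁Z₂/(Z₁+Z₂), |Z| = 467 Ω, ∠Z = 28.4°
|Y| = 1/|Z| = 2.14 mS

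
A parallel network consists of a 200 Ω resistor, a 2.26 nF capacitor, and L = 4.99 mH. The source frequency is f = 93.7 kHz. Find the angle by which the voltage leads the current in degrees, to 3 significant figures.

-11.2°

ω = 2πf = 588700 rad/s
X_L = ωL = 2940 Ω
X_C = 1/(ωC) = 752 Ω
Parallel: admittances add. Y = 1/R + 1/(jωL) + jωC
Y = (0.00500 + j0.000990) S
|Y| = 0.00510 S → |Z| = 1/|Y| = 196 Ω, ∠Z = −∠Y = -11.2°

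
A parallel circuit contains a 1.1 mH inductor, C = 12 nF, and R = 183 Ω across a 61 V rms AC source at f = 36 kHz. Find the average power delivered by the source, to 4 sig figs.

ω = 2πf = 226200 rad/s
X_L = ωL = 248.8 Ω
X_C = 1/(ωC) = 368.4 Ω
Parallel: admittances add. Y = 1/R + 1/(jωL) + jωC
Y = (0.005464 − j0.001305) S
|Y| = 0.005618 S → |Z| = 1/|Y| = 178.0 Ω, ∠Z = −∠Y = 13.43°
I = V/|Z| = 342.7 mA
P = VI cos φ = 61 × 0.3427 × cos(13.43°) = 20.33 W

20.33 W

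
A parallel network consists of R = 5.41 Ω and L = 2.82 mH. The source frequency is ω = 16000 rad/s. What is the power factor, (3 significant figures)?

X_L = ωL = 45.1 Ω
Parallel: admittances add. Y = 1/R + 1/(jωL)
Y = (0.185 − j0.0222) S
|Y| = 0.186 S → |Z| = 1/|Y| = 5.37 Ω, ∠Z = −∠Y = 6.84°
cos φ = cos(6.84°) = 0.993

0.993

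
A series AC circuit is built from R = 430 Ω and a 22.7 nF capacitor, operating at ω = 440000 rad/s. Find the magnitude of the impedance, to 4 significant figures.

441.5 Ω

X_C = 1/(ωC) = 100.1 Ω
Z = 430.0 − j100.1 Ω
|Z| = √(430.0² + 100.1²) = 441.5 Ω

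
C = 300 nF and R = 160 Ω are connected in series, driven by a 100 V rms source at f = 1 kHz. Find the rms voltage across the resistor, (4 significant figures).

28.87 V

ω = 2πf = 6283 rad/s
X_C = 1/(ωC) = 530.5 Ω
Z = 160.0 − j530.5 Ω
|Z| = √(160.0² + 530.5²) = 554.1 Ω
I = V/|Z| = 180.5 mA
V_R = I·|Z_R| = 0.1805 × 160.0 = 28.87 V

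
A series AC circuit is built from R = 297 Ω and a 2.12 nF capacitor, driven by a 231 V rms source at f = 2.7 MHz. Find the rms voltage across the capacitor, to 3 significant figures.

ω = 2πf = 1.696e+07 rad/s
X_C = 1/(ωC) = 27.8 Ω
Z = 297 − j27.8 Ω
|Z| = √(297² + 27.8²) = 298 Ω
I = V/|Z| = 774 mA
V_C = I·|Z_C| = 0.774 × 27.8 = 21.5 V

21.5 V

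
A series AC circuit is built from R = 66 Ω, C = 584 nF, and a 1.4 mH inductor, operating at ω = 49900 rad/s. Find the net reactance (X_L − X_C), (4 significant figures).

X_L = ωL = 69.86 Ω
X_C = 1/(ωC) = 34.32 Ω
X = 69.86 − 34.32 = 35.54 Ω

35.54 Ω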